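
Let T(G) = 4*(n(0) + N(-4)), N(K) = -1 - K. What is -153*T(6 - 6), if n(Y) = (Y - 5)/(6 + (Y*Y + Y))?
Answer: -1326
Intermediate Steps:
n(Y) = (-5 + Y)/(6 + Y + Y²) (n(Y) = (-5 + Y)/(6 + (Y² + Y)) = (-5 + Y)/(6 + (Y + Y²)) = (-5 + Y)/(6 + Y + Y²))
T(G) = 26/3 (T(G) = 4*((-5 + 0)/(6 + 0 + 0²) + (-1 - 1*(-4))) = 4*(-5/(6 + 0 + 0) + (-1 + 4)) = 4*(-5/6 + 3) = 4*((⅙)*(-5) + 3) = 4*(-⅚ + 3) = 4*(13/6) = 26/3)
-153*T(6 - 6) = -153*26/3 = -1326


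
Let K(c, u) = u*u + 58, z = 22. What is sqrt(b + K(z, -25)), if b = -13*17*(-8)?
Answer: sqrt(2451) ≈ 49.508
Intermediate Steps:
K(c, u) = 58 + u**2 (K(c, u) = u**2 + 58 = 58 + u**2)
b = 1768 (b = -221*(-8) = 1768)
sqrt(b + K(z, -25)) = sqrt(1768 + (58 + (-25)**2)) = sqrt(1768 + (58 + 625)) = sqrt(1768 + 683) = sqrt(2451)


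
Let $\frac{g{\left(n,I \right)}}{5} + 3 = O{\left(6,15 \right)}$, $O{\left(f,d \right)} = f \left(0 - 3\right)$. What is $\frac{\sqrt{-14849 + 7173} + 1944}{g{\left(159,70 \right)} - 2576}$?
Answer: $- \frac{1944}{2681} - \frac{2 i \sqrt{1919}}{2681} \approx -0.7251 - 0.032679 i$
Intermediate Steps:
$O{\left(f,d \right)} = - 3 f$ ($O{\left(f,d \right)} = f \left(-3\right) = - 3 f$)
$g{\left(n,I \right)} = -105$ ($g{\left(n,I \right)} = -15 + 5 \left(\left(-3\right) 6\right) = -15 + 5 \left(-18\right) = -15 - 90 = -105$)
$\frac{\sqrt{-14849 + 7173} + 1944}{g{\left(159,70 \right)} - 2576} = \frac{\sqrt{-14849 + 7173} + 1944}{-105 - 2576} = \frac{\sqrt{-7676} + 1944}{-2681} = \left(2 i \sqrt{1919} + 1944\right) \left(- \frac{1}{2681}\right) = \left(1944 + 2 i \sqrt{1919}\right) \left(- \frac{1}{2681}\right) = - \frac{1944}{2681} - \frac{2 i \sqrt{1919}}{2681}$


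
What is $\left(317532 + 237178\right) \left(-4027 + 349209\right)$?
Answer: $191475907220$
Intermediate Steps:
$\left(317532 + 237178\right) \left(-4027 + 349209\right) = 554710 \cdot 345182 = 191475907220$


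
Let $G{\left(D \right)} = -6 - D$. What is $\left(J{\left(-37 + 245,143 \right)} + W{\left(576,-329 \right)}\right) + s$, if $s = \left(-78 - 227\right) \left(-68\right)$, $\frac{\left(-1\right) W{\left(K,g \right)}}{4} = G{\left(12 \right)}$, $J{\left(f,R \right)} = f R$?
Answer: $50556$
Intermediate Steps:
$J{\left(f,R \right)} = R f$
$W{\left(K,g \right)} = 72$ ($W{\left(K,g \right)} = - 4 \left(-6 - 12\right) = \left(-4\right) \left(-18\right) = 72$)
$s = 20740$ ($s = \left(-305\right) \left(-68\right) = 20740$)
$\left(J{\left(-37 + 245,143 \right)} + W{\left(576,-329 \right)}\right) + s = \left(143 \left(-37 + 245\right) + 72\right) + 20740 = \left(143 \cdot 208 + 72\right) + 20740 = \left(29744 + 72\right) + 20740 = 29816 + 20740 = 50556$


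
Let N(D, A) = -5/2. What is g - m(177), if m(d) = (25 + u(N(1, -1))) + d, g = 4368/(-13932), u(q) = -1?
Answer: -233725/1161 ≈ -201.31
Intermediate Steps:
N(D, A) = -5/2 (N(D, A) = -5*½ = -5/2)
g = -364/1161 (g = 4368*(-1/13932) = -364/1161 ≈ -0.31352)
m(d) = 24 + d (m(d) = (25 - 1) + d = 24 + d)
g - m(177) = -364/1161 - (24 + 177) = -364/1161 - 1*201 = -364/1161 - 201 = -233725/1161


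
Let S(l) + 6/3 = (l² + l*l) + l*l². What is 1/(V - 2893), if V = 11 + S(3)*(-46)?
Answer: -1/4860 ≈ -0.00020576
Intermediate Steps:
S(l) = -2 + l³ + 2*l² (S(l) = -2 + ((l² + l*l) + l*l²) = -2 + ((l² + l²) + l³) = -2 + (2*l² + l³) = -2 + (l³ + 2*l²) = -2 + l³ + 2*l²)
V = -1967 (V = 11 + (-2 + 3³ + 2*3²)*(-46) = 11 + (-2 + 27 + 2*9)*(-46) = 11 + (-2 + 27 + 18)*(-46) = 11 + 43*(-46) = 11 - 1978 = -1967)
1/(V - 2893) = 1/(-1967 - 2893) = 1/(-4860) = -1/4860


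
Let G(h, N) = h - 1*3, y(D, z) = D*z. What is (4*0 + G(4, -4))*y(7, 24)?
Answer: 168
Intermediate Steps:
G(h, N) = -3 + h (G(h, N) = h - 3 = -3 + h)
(4*0 + G(4, -4))*y(7, 24) = (4*0 + (-3 + 4))*(7*24) = (0 + 1)*168 = 1*168 = 168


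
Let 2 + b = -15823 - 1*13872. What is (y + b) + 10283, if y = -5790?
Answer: -25204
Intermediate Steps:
b = -29697 (b = -2 + (-15823 - 1*13872) = -2 + (-15823 - 13872) = -2 - 29695 = -29697)
(y + b) + 10283 = (-5790 - 29697) + 10283 = -35487 + 10283 = -25204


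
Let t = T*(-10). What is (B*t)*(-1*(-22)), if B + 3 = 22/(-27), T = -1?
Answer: -22660/27 ≈ -839.26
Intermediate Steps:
B = -103/27 (B = -3 + 22/(-27) = -3 + 22*(-1/27) = -3 - 22/27 = -103/27 ≈ -3.8148)
t = 10 (t = -1*(-10) = 10)
(B*t)*(-1*(-22)) = (-103/27*10)*(-1*(-22)) = -1030/27*22 = -22660/27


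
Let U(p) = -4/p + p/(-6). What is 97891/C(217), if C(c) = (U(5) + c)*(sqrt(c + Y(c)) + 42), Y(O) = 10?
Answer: 332460/26767 - 55410*sqrt(227)/187369 ≈ 7.9650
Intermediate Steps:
U(p) = -4/p - p/6 (U(p) = -4/p + p*(-1/6) = -4/p - p/6)
C(c) = (42 + sqrt(10 + c))*(-49/30 + c) (C(c) = ((-4/5 - 1/6*5) + c)*(sqrt(c + 10) + 42) = ((-4*1/5 - 5/6) + c)*(sqrt(10 + c) + 42) = ((-4/5 - 5/6) + c)*(42 + sqrt(10 + c)) = (-49/30 + c)*(42 + sqrt(10 + c)) = (42 + sqrt(10 + c))*(-49/30 + c))
97891/C(217) = 97891/(-343/5 + 42*217 - 49*sqrt(10 + 217)/30 + 217*sqrt(10 + 217)) = 97891/(-343/5 + 9114 - 49*sqrt(227)/30 + 217*sqrt(227)) = 97891/(45227/5 + 6461*sqrt(227)/30)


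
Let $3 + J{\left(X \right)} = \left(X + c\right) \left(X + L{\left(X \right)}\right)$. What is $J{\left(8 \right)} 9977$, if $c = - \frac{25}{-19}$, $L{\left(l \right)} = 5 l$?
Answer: $\frac{84195903}{19} \approx 4.4314 \cdot 10^{6}$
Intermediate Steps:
$c = \frac{25}{19}$ ($c = \left(-25\right) \left(- \frac{1}{19}\right) = \frac{25}{19} \approx 1.3158$)
$J{\left(X \right)} = -3 + 6 X \left(\frac{25}{19} + X\right)$ ($J{\left(X \right)} = -3 + \left(X + \frac{25}{19}\right) \left(X + 5 X\right) = -3 + \left(\frac{25}{19} + X\right) 6 X = -3 + 6 X \left(\frac{25}{19} + X\right)$)
$J{\left(8 \right)} 9977 = \left(-3 + 6 \cdot 8^{2} + \frac{150}{19} \cdot 8\right) 9977 = \left(-3 + 6 \cdot 64 + \frac{1200}{19}\right) 9977 = \left(-3 + 384 + \frac{1200}{19}\right) 9977 = \frac{8439}{19} \cdot 9977 = \frac{84195903}{19}$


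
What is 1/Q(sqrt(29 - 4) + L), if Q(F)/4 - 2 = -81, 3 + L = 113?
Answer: -1/316 ≈ -0.0031646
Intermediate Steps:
L = 110 (L = -3 + 113 = 110)
Q(F) = -316 (Q(F) = 8 + 4*(-81) = 8 - 324 = -316)
1/Q(sqrt(29 - 4) + L) = 1/(-316) = -1/316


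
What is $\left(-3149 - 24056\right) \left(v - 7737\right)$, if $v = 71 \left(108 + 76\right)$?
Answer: $-144921035$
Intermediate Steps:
$v = 13064$ ($v = 71 \cdot 184 = 13064$)
$\left(-3149 - 24056\right) \left(v - 7737\right) = \left(-3149 - 24056\right) \left(13064 - 7737\right) = \left(-27205\right) 5327 = -144921035$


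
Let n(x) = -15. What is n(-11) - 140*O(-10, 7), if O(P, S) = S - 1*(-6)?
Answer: -1835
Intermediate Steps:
O(P, S) = 6 + S (O(P, S) = S + 6 = 6 + S)
n(-11) - 140*O(-10, 7) = -15 - 140*(6 + 7) = -15 - 140*13 = -15 - 1820 = -1835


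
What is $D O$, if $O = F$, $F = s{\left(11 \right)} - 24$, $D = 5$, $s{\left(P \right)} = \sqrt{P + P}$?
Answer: $-120 + 5 \sqrt{22} \approx -96.548$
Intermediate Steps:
$s{\left(P \right)} = \sqrt{2} \sqrt{P}$ ($s{\left(P \right)} = \sqrt{2 P} = \sqrt{2} \sqrt{P}$)
$F = -24 + \sqrt{22}$ ($F = \sqrt{2} \sqrt{11} - 24 = \sqrt{22} - 24 = -24 + \sqrt{22} \approx -19.31$)
$O = -24 + \sqrt{22} \approx -19.31$
$D O = 5 \left(-24 + \sqrt{22}\right) = -120 + 5 \sqrt{22}$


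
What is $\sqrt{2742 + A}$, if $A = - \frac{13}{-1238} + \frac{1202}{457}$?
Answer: $\frac{\sqrt{878535243266974}}{565766} \approx 52.389$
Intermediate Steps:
$A = \frac{1494017}{565766}$ ($A = \left(-13\right) \left(- \frac{1}{1238}\right) + 1202 \cdot \frac{1}{457} = \frac{13}{1238} + \frac{1202}{457} = \frac{1494017}{565766} \approx 2.6407$)
$\sqrt{2742 + A} = \sqrt{2742 + \frac{1494017}{565766}} = \sqrt{\frac{1552824389}{565766}} = \frac{\sqrt{878535243266974}}{565766}$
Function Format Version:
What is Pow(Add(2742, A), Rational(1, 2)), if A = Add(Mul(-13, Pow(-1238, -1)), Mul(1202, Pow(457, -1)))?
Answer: Mul(Rational(1, 565766), Pow(878535243266974, Rational(1, 2))) ≈ 52.389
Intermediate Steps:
A = Rational(1494017, 565766) (A = Add(Mul(-13, Rational(-1, 1238)), Mul(1202, Rational(1, 457))) = Add(Rational(13, 1238), Rational(1202, 457)) = Rational(1494017, 565766) ≈ 2.6407)
Pow(Add(2742, A), Rational(1, 2)) = Pow(Add(2742, Rational(1494017, 565766)), Rational(1, 2)) = Pow(Rational(1552824389, 565766), Rational(1, 2)) = Mul(Rational(1, 565766), Pow(878535243266974, Rational(1, 2)))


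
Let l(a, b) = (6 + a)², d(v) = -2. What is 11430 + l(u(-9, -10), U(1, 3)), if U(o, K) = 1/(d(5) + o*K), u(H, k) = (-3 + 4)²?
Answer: 11479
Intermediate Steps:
u(H, k) = 1 (u(H, k) = 1² = 1)
U(o, K) = 1/(-2 + K*o) (U(o, K) = 1/(-2 + o*K) = 1/(-2 + K*o))
11430 + l(u(-9, -10), U(1, 3)) = 11430 + (6 + 1)² = 11430 + 7² = 11430 + 49 = 11479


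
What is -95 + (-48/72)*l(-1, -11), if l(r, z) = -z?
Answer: -307/3 ≈ -102.33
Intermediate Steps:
-95 + (-48/72)*l(-1, -11) = -95 + (-48/72)*(-1*(-11)) = -95 - 48*1/72*11 = -95 - 2/3*11 = -95 - 22/3 = -307/3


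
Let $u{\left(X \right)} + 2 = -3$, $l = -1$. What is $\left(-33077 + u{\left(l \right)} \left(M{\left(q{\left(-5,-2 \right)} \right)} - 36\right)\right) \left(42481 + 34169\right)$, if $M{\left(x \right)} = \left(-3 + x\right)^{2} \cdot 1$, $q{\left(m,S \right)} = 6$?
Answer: $-2525004300$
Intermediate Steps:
$u{\left(X \right)} = -5$ ($u{\left(X \right)} = -2 - 3 = -5$)
$M{\left(x \right)} = \left(-3 + x\right)^{2}$
$\left(-33077 + u{\left(l \right)} \left(M{\left(q{\left(-5,-2 \right)} \right)} - 36\right)\right) \left(42481 + 34169\right) = \left(-33077 - 5 \left(\left(-3 + 6\right)^{2} - 36\right)\right) \left(42481 + 34169\right) = \left(-33077 - 5 \left(3^{2} - 36\right)\right) 76650 = \left(-33077 - 5 \left(9 - 36\right)\right) 76650 = \left(-33077 - -135\right) 76650 = \left(-33077 + 135\right) 76650 = \left(-32942\right) 76650 = -2525004300$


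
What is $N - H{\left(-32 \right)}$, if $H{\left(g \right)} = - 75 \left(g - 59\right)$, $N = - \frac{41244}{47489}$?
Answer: $- \frac{324153669}{47489} \approx -6825.9$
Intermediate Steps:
$N = - \frac{41244}{47489}$ ($N = \left(-41244\right) \frac{1}{47489} = - \frac{41244}{47489} \approx -0.8685$)
$H{\left(g \right)} = 4425 - 75 g$ ($H{\left(g \right)} = - 75 \left(-59 + g\right) = 4425 - 75 g$)
$N - H{\left(-32 \right)} = - \frac{41244}{47489} - \left(4425 - -2400\right) = - \frac{41244}{47489} - \left(4425 + 2400\right) = - \frac{41244}{47489} - 6825 = - \frac{324153669}{47489}$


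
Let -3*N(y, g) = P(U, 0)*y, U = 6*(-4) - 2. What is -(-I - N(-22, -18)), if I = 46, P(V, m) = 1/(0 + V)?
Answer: 1783/39 ≈ 45.718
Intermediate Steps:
U = -26 (U = -24 - 2 = -26)
P(V, m) = 1/V
N(y, g) = y/78 (N(y, g) = -y/(3*(-26)) = -(-1)*y/78 = y/78)
-(-I - N(-22, -18)) = -(-1*46 - (-22)/78) = -(-46 - 1*(-11/39)) = -(-46 + 11/39) = -1*(-1783/39) = 1783/39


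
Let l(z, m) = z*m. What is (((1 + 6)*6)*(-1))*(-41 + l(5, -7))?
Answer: 3192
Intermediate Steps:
l(z, m) = m*z
(((1 + 6)*6)*(-1))*(-41 + l(5, -7)) = (((1 + 6)*6)*(-1))*(-41 - 7*5) = ((7*6)*(-1))*(-41 - 35) = (42*(-1))*(-76) = -42*(-76) = 3192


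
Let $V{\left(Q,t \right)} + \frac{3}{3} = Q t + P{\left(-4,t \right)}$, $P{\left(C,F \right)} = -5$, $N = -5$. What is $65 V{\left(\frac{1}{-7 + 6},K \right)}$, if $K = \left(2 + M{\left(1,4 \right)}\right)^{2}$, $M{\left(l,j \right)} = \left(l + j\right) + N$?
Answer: $-650$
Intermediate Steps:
$M{\left(l,j \right)} = -5 + j + l$ ($M{\left(l,j \right)} = \left(l + j\right) - 5 = \left(j + l\right) - 5 = -5 + j + l$)
$K = 4$ ($K = \left(2 + \left(-5 + 4 + 1\right)\right)^{2} = \left(2 + 0\right)^{2} = 2^{2} = 4$)
$V{\left(Q,t \right)} = -6 + Q t$ ($V{\left(Q,t \right)} = -1 + \left(Q t - 5\right) = -1 + \left(-5 + Q t\right) = -6 + Q t$)
$65 V{\left(\frac{1}{-7 + 6},K \right)} = 65 \left(-6 + \frac{1}{-7 + 6} \cdot 4\right) = 65 \left(-6 + \frac{1}{-1} \cdot 4\right) = 65 \left(-6 - 4\right) = 65 \left(-10\right) = -650$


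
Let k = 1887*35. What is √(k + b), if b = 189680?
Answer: 5*√10229 ≈ 505.69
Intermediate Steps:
k = 66045
√(k + b) = √(66045 + 189680) = √255725 = 5*√10229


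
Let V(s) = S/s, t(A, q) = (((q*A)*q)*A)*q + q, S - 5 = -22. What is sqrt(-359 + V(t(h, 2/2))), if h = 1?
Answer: 7*I*sqrt(30)/2 ≈ 19.17*I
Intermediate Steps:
S = -17 (S = 5 - 22 = -17)
t(A, q) = q + A**2*q**3 (t(A, q) = (((A*q)*q)*A)*q + q = ((A*q**2)*A)*q + q = (A**2*q**2)*q + q = A**2*q**3 + q = q + A**2*q**3)
V(s) = -17/s
sqrt(-359 + V(t(h, 2/2))) = sqrt(-359 - 17/(2/2 + 1**2*(2/2)**3)) = sqrt(-359 - 17/(2*(1/2) + 1*(2*(1/2))**3)) = sqrt(-359 - 17/(1 + 1*1**3)) = sqrt(-359 - 17/(1 + 1*1)) = sqrt(-359 - 17/(1 + 1)) = sqrt(-359 - 17/2) = sqrt(-735/2) = 7*I*sqrt(30)/2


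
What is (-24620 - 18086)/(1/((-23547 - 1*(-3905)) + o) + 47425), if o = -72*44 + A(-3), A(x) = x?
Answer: -487125989/540953262 ≈ -0.90050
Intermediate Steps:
o = -3171 (o = -72*44 - 3 = -3168 - 3 = -3171)
(-24620 - 18086)/(1/((-23547 - 1*(-3905)) + o) + 47425) = (-24620 - 18086)/(1/((-23547 - 1*(-3905)) - 3171) + 47425) = -42706/(1/((-23547 + 3905) - 3171) + 47425) = -42706/(1/(-19642 - 3171) + 47425) = -42706/(1/(-22813) + 47425) = -42706/(-1/22813 + 47425) = -42706/1081906524/22813 = -42706*22813/1081906524 = -487125989/540953262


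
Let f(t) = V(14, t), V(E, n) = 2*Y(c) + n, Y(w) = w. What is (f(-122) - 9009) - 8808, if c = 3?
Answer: -17933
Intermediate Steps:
V(E, n) = 6 + n (V(E, n) = 2*3 + n = 6 + n)
f(t) = 6 + t
(f(-122) - 9009) - 8808 = ((6 - 122) - 9009) - 8808 = (-116 - 9009) - 8808 = -9125 - 8808 = -17933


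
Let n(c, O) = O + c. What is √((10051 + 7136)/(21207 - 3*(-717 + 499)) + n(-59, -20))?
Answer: 2*I*√1038295482/7287 ≈ 8.8439*I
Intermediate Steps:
√((10051 + 7136)/(21207 - 3*(-717 + 499)) + n(-59, -20)) = √((10051 + 7136)/(21207 - 3*(-717 + 499)) + (-20 - 59)) = √(17187/(21207 - 3*(-218)) - 79) = √(17187/(21207 + 654) - 79) = √(17187/21861 - 79) = √(17187*(1/21861) - 79) = √(5729/7287 - 79) = √(-569944/7287) = 2*I*√1038295482/7287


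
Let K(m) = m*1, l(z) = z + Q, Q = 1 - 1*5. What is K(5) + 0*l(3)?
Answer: 5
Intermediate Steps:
Q = -4 (Q = 1 - 5 = -4)
l(z) = -4 + z (l(z) = z - 4 = -4 + z)
K(m) = m
K(5) + 0*l(3) = 5 + 0*(-4 + 3) = 5 + 0*(-1) = 5 + 0 = 5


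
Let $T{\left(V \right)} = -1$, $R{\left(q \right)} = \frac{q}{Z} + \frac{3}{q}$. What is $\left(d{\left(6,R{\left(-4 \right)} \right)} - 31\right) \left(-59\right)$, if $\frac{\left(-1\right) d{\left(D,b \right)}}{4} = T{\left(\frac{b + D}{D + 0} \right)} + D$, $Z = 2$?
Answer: $3009$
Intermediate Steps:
$R{\left(q \right)} = \frac{q}{2} + \frac{3}{q}$
$d{\left(D,b \right)} = 4 - 4 D$ ($d{\left(D,b \right)} = - 4 \left(-1 + D\right) = 4 - 4 D$)
$\left(d{\left(6,R{\left(-4 \right)} \right)} - 31\right) \left(-59\right) = \left(\left(4 - 24\right) - 31\right) \left(-59\right) = \left(-20 - 31\right) \left(-59\right) = \left(-51\right) \left(-59\right) = 3009$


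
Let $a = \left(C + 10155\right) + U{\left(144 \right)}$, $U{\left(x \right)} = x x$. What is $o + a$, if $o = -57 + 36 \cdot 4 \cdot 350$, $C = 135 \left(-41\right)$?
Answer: $75699$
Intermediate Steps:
$C = -5535$
$U{\left(x \right)} = x^{2}$
$o = 50343$ ($o = -57 + 144 \cdot 350 = -57 + 50400 = 50343$)
$a = 25356$ ($a = \left(-5535 + 10155\right) + 144^{2} = 4620 + 20736 = 25356$)
$o + a = 50343 + 25356 = 75699$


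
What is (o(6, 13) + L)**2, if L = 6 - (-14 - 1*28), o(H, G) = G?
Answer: 3721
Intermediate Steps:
L = 48 (L = 6 - (-14 - 28) = 6 - 1*(-42) = 6 + 42 = 48)
(o(6, 13) + L)**2 = (13 + 48)**2 = 61**2 = 3721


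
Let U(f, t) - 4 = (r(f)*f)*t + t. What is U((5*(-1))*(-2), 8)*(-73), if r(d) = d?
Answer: -59276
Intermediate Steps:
U(f, t) = 4 + t + t*f**2 (U(f, t) = 4 + ((f*f)*t + t) = 4 + (f**2*t + t) = 4 + (t*f**2 + t) = 4 + (t + t*f**2) = 4 + t + t*f**2)
U((5*(-1))*(-2), 8)*(-73) = (4 + 8 + 8*((5*(-1))*(-2))**2)*(-73) = (4 + 8 + 8*(-5*(-2))**2)*(-73) = (4 + 8 + 8*10**2)*(-73) = (4 + 8 + 8*100)*(-73) = (4 + 8 + 800)*(-73) = 812*(-73) = -59276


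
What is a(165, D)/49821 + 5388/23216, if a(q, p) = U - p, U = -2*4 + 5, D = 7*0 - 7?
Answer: 67132103/289161084 ≈ 0.23216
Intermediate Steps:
D = -7 (D = 0 - 7 = -7)
U = -3 (U = -8 + 5 = -3)
a(q, p) = -3 - p
a(165, D)/49821 + 5388/23216 = (-3 - 1*(-7))/49821 + 5388/23216 = (-3 + 7)*(1/49821) + 5388*(1/23216) = 4*(1/49821) + 1347/5804 = 4/49821 + 1347/5804 = 67132103/289161084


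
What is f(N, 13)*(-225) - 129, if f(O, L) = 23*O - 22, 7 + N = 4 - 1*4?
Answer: 41046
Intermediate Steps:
N = -7 (N = -7 + (4 - 1*4) = -7 + (4 - 4) = -7 + 0 = -7)
f(O, L) = -22 + 23*O
f(N, 13)*(-225) - 129 = (-22 + 23*(-7))*(-225) - 129 = (-22 - 161)*(-225) - 129 = -183*(-225) - 129 = 41175 - 129 = 41046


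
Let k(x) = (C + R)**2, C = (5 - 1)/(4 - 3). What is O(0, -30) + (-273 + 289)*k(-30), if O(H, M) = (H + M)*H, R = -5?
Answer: 16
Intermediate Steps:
C = 4 (C = 4/1 = 4*1 = 4)
O(H, M) = H*(H + M)
k(x) = 1 (k(x) = (4 - 5)**2 = (-1)**2 = 1)
O(0, -30) + (-273 + 289)*k(-30) = 0*(0 - 30) + (-273 + 289)*1 = 0*(-30) + 16*1 = 0 + 16 = 16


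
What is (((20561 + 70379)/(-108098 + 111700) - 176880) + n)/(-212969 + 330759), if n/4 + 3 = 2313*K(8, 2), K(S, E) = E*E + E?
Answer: -21855991/21213979 ≈ -1.0303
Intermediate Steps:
K(S, E) = E + E**2 (K(S, E) = E**2 + E = E + E**2)
n = 55500 (n = -12 + 4*(2313*(2*(1 + 2))) = -12 + 4*(2313*(2*3)) = -12 + 4*(2313*6) = -12 + 4*13878 = -12 + 55512 = 55500)
(((20561 + 70379)/(-108098 + 111700) - 176880) + n)/(-212969 + 330759) = (((20561 + 70379)/(-108098 + 111700) - 176880) + 55500)/(-212969 + 330759) = ((90940/3602 - 176880) + 55500)/117790 = ((90940*(1/3602) - 176880) + 55500)*(1/117790) = ((45470/1801 - 176880) + 55500)*(1/117790) = (-318515410/1801 + 55500)*(1/117790) = -218559910/1801*1/117790 = -21855991/21213979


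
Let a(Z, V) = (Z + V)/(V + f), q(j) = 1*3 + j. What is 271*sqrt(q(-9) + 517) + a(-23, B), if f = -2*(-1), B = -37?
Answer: 12/7 + 271*sqrt(511) ≈ 6127.8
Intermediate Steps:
f = 2
q(j) = 3 + j
a(Z, V) = (V + Z)/(2 + V) (a(Z, V) = (Z + V)/(V + 2) = (V + Z)/(2 + V))
271*sqrt(q(-9) + 517) + a(-23, B) = 271*sqrt((3 - 9) + 517) + (-37 - 23)/(2 - 37) = 271*sqrt(-6 + 517) - 60/(-35) = 271*sqrt(511) - 1/35*(-60) = 271*sqrt(511) + 12/7 = 12/7 + 271*sqrt(511)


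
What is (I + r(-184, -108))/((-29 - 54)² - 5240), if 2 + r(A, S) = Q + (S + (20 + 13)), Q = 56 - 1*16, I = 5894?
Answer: 5857/1649 ≈ 3.5518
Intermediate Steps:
Q = 40 (Q = 56 - 16 = 40)
r(A, S) = 71 + S (r(A, S) = -2 + (40 + (S + (20 + 13))) = -2 + (40 + (S + 33)) = -2 + (40 + (33 + S)) = -2 + (73 + S) = 71 + S)
(I + r(-184, -108))/((-29 - 54)² - 5240) = (5894 + (71 - 108))/((-29 - 54)² - 5240) = (5894 - 37)/((-83)² - 5240) = 5857/(6889 - 5240) = 5857/1649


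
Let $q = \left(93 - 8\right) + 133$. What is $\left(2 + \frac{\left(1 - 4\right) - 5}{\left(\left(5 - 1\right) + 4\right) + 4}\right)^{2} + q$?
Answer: $\frac{1978}{9} \approx 219.78$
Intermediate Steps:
$q = 218$ ($q = 85 + 133 = 218$)
$\left(2 + \frac{\left(1 - 4\right) - 5}{\left(\left(5 - 1\right) + 4\right) + 4}\right)^{2} + q = \left(2 + \frac{\left(1 - 4\right) - 5}{\left(\left(5 - 1\right) + 4\right) + 4}\right)^{2} + 218 = \left(2 + \frac{-3 - 5}{\left(4 + 4\right) + 4}\right)^{2} + 218 = \left(2 - \frac{8}{8 + 4}\right)^{2} + 218 = \left(2 - \frac{8}{12}\right)^{2} + 218 = \left(2 - \frac{2}{3}\right)^{2} + 218 = \left(\frac{4}{3}\right)^{2} + 218 = \frac{16}{9} + 218 = \frac{1978}{9}$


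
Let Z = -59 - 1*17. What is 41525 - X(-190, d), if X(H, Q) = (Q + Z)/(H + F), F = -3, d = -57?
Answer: 8014192/193 ≈ 41524.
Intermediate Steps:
Z = -76 (Z = -59 - 17 = -76)
X(H, Q) = (-76 + Q)/(-3 + H) (X(H, Q) = (Q - 76)/(H - 3) = (-76 + Q)/(-3 + H))
41525 - X(-190, d) = 41525 - (-76 - 57)/(-3 - 190) = 41525 - (-133)/(-193) = 41525 - (-1)*(-133)/193 = 41525 - 1*133/193 = 41525 - 133/193 = 8014192/193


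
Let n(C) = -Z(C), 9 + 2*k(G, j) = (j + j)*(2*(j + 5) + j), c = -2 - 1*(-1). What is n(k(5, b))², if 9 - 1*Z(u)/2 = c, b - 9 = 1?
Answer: 400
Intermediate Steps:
b = 10 (b = 9 + 1 = 10)
c = -1 (c = -2 + 1 = -1)
Z(u) = 20 (Z(u) = 18 - 2*(-1) = 18 + 2 = 20)
k(G, j) = -9/2 + j*(10 + 3*j) (k(G, j) = -9/2 + ((j + j)*(2*(j + 5) + j))/2 = -9/2 + ((2*j)*(2*(5 + j) + j))/2 = -9/2 + ((2*j)*((10 + 2*j) + j))/2 = -9/2 + ((2*j)*(10 + 3*j))/2 = -9/2 + (2*j*(10 + 3*j))/2 = -9/2 + j*(10 + 3*j))
n(C) = -20 (n(C) = -1*20 = -20)
n(k(5, b))² = (-20)² = 400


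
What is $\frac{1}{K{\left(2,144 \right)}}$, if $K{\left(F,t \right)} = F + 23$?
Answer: $\frac{1}{25} \approx 0.04$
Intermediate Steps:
$K{\left(F,t \right)} = 23 + F$
$\frac{1}{K{\left(2,144 \right)}} = \frac{1}{23 + 2} = \frac{1}{25}$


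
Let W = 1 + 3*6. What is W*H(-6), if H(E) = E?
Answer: -114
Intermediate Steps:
W = 19 (W = 1 + 18 = 19)
W*H(-6) = 19*(-6) = -114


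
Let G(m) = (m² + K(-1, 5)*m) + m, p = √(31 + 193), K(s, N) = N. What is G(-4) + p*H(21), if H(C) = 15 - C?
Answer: -8 - 24*√14 ≈ -97.800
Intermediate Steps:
p = 4*√14 (p = √224 = 4*√14 ≈ 14.967)
G(m) = m² + 6*m (G(m) = (m² + 5*m) + m = m² + 6*m)
G(-4) + p*H(21) = -4*(6 - 4) + (4*√14)*(15 - 1*21) = -4*2 + (4*√14)*(15 - 21) = -8 + (4*√14)*(-6) = -8 - 24*√14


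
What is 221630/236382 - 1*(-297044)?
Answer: 35108038219/118191 ≈ 2.9705e+5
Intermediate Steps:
221630/236382 - 1*(-297044) = 221630*(1/236382) + 297044 = 110815/118191 + 297044 = 35108038219/118191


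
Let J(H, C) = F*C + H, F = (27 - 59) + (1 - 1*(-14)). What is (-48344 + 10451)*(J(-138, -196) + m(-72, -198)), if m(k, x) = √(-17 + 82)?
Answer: -121030242 - 37893*√65 ≈ -1.2134e+8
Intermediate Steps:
F = -17 (F = -32 + (1 + 14) = -32 + 15 = -17)
m(k, x) = √65
J(H, C) = H - 17*C (J(H, C) = -17*C + H = H - 17*C)
(-48344 + 10451)*(J(-138, -196) + m(-72, -198)) = (-48344 + 10451)*((-138 - 17*(-196)) + √65) = -37893*((-138 + 3332) + √65) = -37893*(3194 + √65) = -121030242 - 37893*√65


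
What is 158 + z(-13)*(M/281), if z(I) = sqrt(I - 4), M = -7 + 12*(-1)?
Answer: 158 - 19*I*sqrt(17)/281 ≈ 158.0 - 0.27879*I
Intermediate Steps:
M = -19 (M = -7 - 12 = -19)
z(I) = sqrt(-4 + I)
158 + z(-13)*(M/281) = 158 + sqrt(-4 - 13)*(-19/281) = 158 + sqrt(-17)*(-19*1/281) = 158 + (I*sqrt(17))*(-19/281) = 158 - 19*I*sqrt(17)/281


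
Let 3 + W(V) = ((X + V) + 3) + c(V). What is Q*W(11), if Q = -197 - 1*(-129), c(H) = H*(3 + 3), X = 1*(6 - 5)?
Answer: -5304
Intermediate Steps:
X = 1 (X = 1*1 = 1)
c(H) = 6*H (c(H) = H*6 = 6*H)
Q = -68 (Q = -197 + 129 = -68)
W(V) = 1 + 7*V (W(V) = -3 + (((1 + V) + 3) + 6*V) = -3 + ((4 + V) + 6*V) = -3 + (4 + 7*V) = 1 + 7*V)
Q*W(11) = -68*(1 + 7*11) = -68*(1 + 77) = -68*78 = -5304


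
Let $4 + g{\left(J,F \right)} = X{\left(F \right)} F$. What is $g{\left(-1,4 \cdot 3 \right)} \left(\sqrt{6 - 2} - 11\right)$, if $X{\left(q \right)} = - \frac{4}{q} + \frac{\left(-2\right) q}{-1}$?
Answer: $-2520$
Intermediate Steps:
$X{\left(q \right)} = - \frac{4}{q} + 2 q$ ($X{\left(q \right)} = - \frac{4}{q} + - 2 q \left(-1\right) = - \frac{4}{q} + 2 q$)
$g{\left(J,F \right)} = -4 + F \left(- \frac{4}{F} + 2 F\right)$ ($g{\left(J,F \right)} = -4 + \left(- \frac{4}{F} + 2 F\right) F = -4 + F \left(- \frac{4}{F} + 2 F\right)$)
$g{\left(-1,4 \cdot 3 \right)} \left(\sqrt{6 - 2} - 11\right) = \left(-8 + 2 \left(4 \cdot 3\right)^{2}\right) \left(\sqrt{6 - 2} - 11\right) = \left(-8 + 2 \cdot 12^{2}\right) \left(\sqrt{4} - 11\right) = \left(-8 + 2 \cdot 144\right) \left(2 - 11\right) = \left(-8 + 288\right) \left(-9\right) = 280 \left(-9\right) = -2520$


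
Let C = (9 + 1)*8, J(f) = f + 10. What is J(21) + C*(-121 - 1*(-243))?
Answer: 9791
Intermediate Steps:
J(f) = 10 + f
C = 80 (C = 10*8 = 80)
J(21) + C*(-121 - 1*(-243)) = (10 + 21) + 80*(-121 - 1*(-243)) = 31 + 80*(-121 + 243) = 31 + 80*122 = 31 + 9760 = 9791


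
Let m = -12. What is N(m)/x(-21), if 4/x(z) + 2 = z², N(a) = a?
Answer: -1317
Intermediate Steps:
x(z) = 4/(-2 + z²)
N(m)/x(-21) = -12/(4/(-2 + (-21)²)) = -12/(4/(-2 + 441)) = -12/(4/439) = -12/(4*(1/439)) = -12/4/439 = -12*439/4 = -1317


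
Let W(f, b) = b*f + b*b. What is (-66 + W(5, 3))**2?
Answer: 1764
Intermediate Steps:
W(f, b) = b**2 + b*f (W(f, b) = b*f + b**2 = b**2 + b*f)
(-66 + W(5, 3))**2 = (-66 + 3*(3 + 5))**2 = (-66 + 3*8)**2 = (-66 + 24)**2 = (-42)**2 = 1764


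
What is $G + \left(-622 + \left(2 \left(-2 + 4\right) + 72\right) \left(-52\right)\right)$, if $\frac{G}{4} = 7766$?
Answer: $26490$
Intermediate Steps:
$G = 31064$ ($G = 4 \cdot 7766 = 31064$)
$G + \left(-622 + \left(2 \left(-2 + 4\right) + 72\right) \left(-52\right)\right) = 31064 + \left(-622 + \left(2 \left(-2 + 4\right) + 72\right) \left(-52\right)\right) = 31064 + \left(-622 + \left(2 \cdot 2 + 72\right) \left(-52\right)\right) = 31064 + \left(-622 + \left(4 + 72\right) \left(-52\right)\right) = 31064 + \left(-622 + 76 \left(-52\right)\right) = 31064 - 4574 = 26490$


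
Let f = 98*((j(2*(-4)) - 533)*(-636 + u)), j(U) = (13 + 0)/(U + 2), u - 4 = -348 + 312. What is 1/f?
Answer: 3/105102452 ≈ 2.8544e-8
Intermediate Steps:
u = -32 (u = 4 + (-348 + 312) = 4 - 36 = -32)
j(U) = 13/(2 + U)
f = 105102452/3 (f = 98*((13/(2 + 2*(-4)) - 533)*(-636 - 32)) = 98*((13/(2 - 8) - 533)*(-668)) = 98*((13/(-6) - 533)*(-668)) = 98*((13*(-1/6) - 533)*(-668)) = 98*((-13/6 - 533)*(-668)) = 98*(-3211/6*(-668)) = 98*(1072474/3) = 105102452/3 ≈ 3.5034e+7)
1/f = 1/(105102452/3) = 3/105102452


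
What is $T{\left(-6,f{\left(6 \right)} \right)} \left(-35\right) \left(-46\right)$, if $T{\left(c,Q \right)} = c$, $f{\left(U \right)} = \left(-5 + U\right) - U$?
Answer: $-9660$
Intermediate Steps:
$f{\left(U \right)} = -5$
$T{\left(-6,f{\left(6 \right)} \right)} \left(-35\right) \left(-46\right) = \left(-6\right) \left(-35\right) \left(-46\right) = 210 \left(-46\right) = -9660$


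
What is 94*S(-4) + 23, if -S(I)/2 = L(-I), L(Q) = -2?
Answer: 399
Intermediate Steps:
S(I) = 4 (S(I) = -2*(-2) = 4)
94*S(-4) + 23 = 94*4 + 23 = 376 + 23 = 399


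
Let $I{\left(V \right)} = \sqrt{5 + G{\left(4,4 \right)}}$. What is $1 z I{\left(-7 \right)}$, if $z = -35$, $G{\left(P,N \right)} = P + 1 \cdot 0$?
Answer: $-105$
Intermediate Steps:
$G{\left(P,N \right)} = P$ ($G{\left(P,N \right)} = P + 0 = P$)
$I{\left(V \right)} = 3$ ($I{\left(V \right)} = \sqrt{5 + 4} = \sqrt{9} = 3$)
$1 z I{\left(-7 \right)} = 1 \left(-35\right) 3 = \left(-35\right) 3 = -105$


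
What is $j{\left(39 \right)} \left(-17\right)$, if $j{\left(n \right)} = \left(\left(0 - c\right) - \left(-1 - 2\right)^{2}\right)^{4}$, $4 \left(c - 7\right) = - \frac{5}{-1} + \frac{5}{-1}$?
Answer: $-1114112$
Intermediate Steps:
$c = 7$ ($c = 7 + \frac{- \frac{5}{-1} + \frac{5}{-1}}{4} = 7 + \frac{\left(-5\right) \left(-1\right) + 5 \left(-1\right)}{4} = 7 + \frac{5 - 5}{4} = 7 + \frac{1}{4} \cdot 0 = 7 + 0 = 7$)
$j{\left(n \right)} = 65536$ ($j{\left(n \right)} = \left(\left(0 - 7\right) - \left(-1 - 2\right)^{2}\right)^{4} = \left(\left(0 - 7\right) - \left(-3\right)^{2}\right)^{4} = \left(-7 - 9\right)^{4} = \left(-16\right)^{4} = 65536$)
$j{\left(39 \right)} \left(-17\right) = 65536 \left(-17\right) = -1114112$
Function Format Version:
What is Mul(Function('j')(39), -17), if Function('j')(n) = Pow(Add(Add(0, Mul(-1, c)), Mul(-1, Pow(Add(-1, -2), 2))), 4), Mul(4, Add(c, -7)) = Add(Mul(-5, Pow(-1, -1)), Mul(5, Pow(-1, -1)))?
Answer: -1114112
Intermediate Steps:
c = 7 (c = Add(7, Mul(Rational(1, 4), Add(Mul(-5, Pow(-1, -1)), Mul(5, Pow(-1, -1))))) = Add(7, Mul(Rational(1, 4), Add(Mul(-5, -1), Mul(5, -1)))) = Add(7, Mul(Rational(1, 4), Add(5, -5))) = Add(7, Mul(Rational(1, 4), 0)) = Add(7, 0) = 7)
Function('j')(n) = 65536 (Function('j')(n) = Pow(Add(Add(0, Mul(-1, 7)), Mul(-1, Pow(Add(-1, -2), 2))), 4) = Pow(Add(Add(0, -7), Mul(-1, Pow(-3, 2))), 4) = Pow(Add(-7, Mul(-1, 9)), 4) = Pow(Add(-7, -9), 4) = Pow(-16, 4) = 65536)
Mul(Function('j')(39), -17) = Mul(65536, -17) = -1114112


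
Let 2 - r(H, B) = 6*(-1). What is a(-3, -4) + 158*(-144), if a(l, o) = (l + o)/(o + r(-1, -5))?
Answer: -91015/4 ≈ -22754.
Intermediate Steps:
r(H, B) = 8 (r(H, B) = 2 - 6*(-1) = 2 - 1*(-6) = 2 + 6 = 8)
a(l, o) = (l + o)/(8 + o) (a(l, o) = (l + o)/(o + 8) = (l + o)/(8 + o))
a(-3, -4) + 158*(-144) = (-3 - 4)/(8 - 4) + 158*(-144) = -7/4 - 22752 = -91015/4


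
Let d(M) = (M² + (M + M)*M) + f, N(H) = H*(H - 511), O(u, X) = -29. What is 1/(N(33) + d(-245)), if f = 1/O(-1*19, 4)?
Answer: 29/4764728 ≈ 6.0864e-6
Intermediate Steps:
f = -1/29 (f = 1/(-29) = -1/29 ≈ -0.034483)
N(H) = H*(-511 + H)
d(M) = -1/29 + 3*M² (d(M) = (M² + (M + M)*M) - 1/29 = (M² + (2*M)*M) - 1/29 = (M² + 2*M²) - 1/29 = 3*M² - 1/29 = -1/29 + 3*M²)
1/(N(33) + d(-245)) = 1/(33*(-511 + 33) + (-1/29 + 3*(-245)²)) = 1/(33*(-478) + (-1/29 + 3*60025)) = 1/(-15774 + (-1/29 + 180075)) = 1/(-15774 + 5222174/29) = 1/(4764728/29) = 29/4764728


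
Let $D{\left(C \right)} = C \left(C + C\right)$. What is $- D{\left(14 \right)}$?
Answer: $-392$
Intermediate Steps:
$D{\left(C \right)} = 2 C^{2}$ ($D{\left(C \right)} = C 2 C = 2 C^{2}$)
$- D{\left(14 \right)} = - 2 \cdot 14^{2} = - 2 \cdot 196 = \left(-1\right) 392 = -392$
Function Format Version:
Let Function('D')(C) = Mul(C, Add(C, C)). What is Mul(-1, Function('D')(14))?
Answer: -392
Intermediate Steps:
Function('D')(C) = Mul(2, Pow(C, 2)) (Function('D')(C) = Mul(C, Mul(2, C)) = Mul(2, Pow(C, 2)))
Mul(-1, Function('D')(14)) = Mul(-1, Mul(2, Pow(14, 2))) = Mul(-1, Mul(2, 196)) = Mul(-1, 392) = -392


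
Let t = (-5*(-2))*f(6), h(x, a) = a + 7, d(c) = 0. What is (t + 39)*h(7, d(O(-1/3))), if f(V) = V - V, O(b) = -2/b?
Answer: 273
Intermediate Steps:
f(V) = 0
h(x, a) = 7 + a
t = 0 (t = -5*(-2)*0 = 10*0 = 0)
(t + 39)*h(7, d(O(-1/3))) = (0 + 39)*(7 + 0) = 39*7 = 273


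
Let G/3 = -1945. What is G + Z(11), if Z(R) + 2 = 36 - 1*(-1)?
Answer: -5800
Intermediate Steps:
G = -5835 (G = 3*(-1945) = -5835)
Z(R) = 35 (Z(R) = -2 + (36 - 1*(-1)) = -2 + (36 + 1) = -2 + 37 = 35)
G + Z(11) = -5835 + 35 = -5800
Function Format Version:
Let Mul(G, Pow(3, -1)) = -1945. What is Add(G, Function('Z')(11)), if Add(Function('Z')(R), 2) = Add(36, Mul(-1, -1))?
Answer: -5800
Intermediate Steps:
G = -5835 (G = Mul(3, -1945) = -5835)
Function('Z')(R) = 35 (Function('Z')(R) = Add(-2, Add(36, Mul(-1, -1))) = Add(-2, Add(36, 1)) = Add(-2, 37) = 35)
Add(G, Function('Z')(11)) = Add(-5835, 35) = -5800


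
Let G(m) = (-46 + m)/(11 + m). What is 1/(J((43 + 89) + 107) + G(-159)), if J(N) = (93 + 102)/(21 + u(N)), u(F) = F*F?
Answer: 4228508/5871485 ≈ 0.72018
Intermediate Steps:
u(F) = F²
G(m) = (-46 + m)/(11 + m)
J(N) = 195/(21 + N²) (J(N) = (93 + 102)/(21 + N²) = 195/(21 + N²))
1/(J((43 + 89) + 107) + G(-159)) = 1/(195/(21 + ((43 + 89) + 107)²) + (-46 - 159)/(11 - 159)) = 1/(195/(21 + (132 + 107)²) - 205/(-148)) = 1/(195/(21 + 239²) - 1/148*(-205)) = 1/(195/(21 + 57121) + 205/148) = 1/(195/57142 + 205/148) = 1/(5871485/4228508) = 4228508/5871485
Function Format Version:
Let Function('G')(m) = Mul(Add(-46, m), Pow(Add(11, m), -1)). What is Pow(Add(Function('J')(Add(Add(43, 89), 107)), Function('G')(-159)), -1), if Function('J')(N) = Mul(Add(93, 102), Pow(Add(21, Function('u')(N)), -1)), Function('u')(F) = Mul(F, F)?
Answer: Rational(4228508, 5871485) ≈ 0.72018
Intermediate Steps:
Function('u')(F) = Pow(F, 2)
Function('G')(m) = Mul(Pow(Add(11, m), -1), Add(-46, m))
Function('J')(N) = Mul(195, Pow(Add(21, Pow(N, 2)), -1)) (Function('J')(N) = Mul(Add(93, 102), Pow(Add(21, Pow(N, 2)), -1)) = Mul(195, Pow(Add(21, Pow(N, 2)), -1)))
Pow(Add(Function('J')(Add(Add(43, 89), 107)), Function('G')(-159)), -1) = Pow(Add(Mul(195, Pow(Add(21, Pow(Add(Add(43, 89), 107), 2)), -1)), Mul(Pow(Add(11, -159), -1), Add(-46, -159))), -1) = Pow(Add(Mul(195, Pow(Add(21, Pow(Add(132, 107), 2)), -1)), Mul(Pow(-148, -1), -205)), -1) = Pow(Add(Mul(195, Pow(Add(21, Pow(239, 2)), -1)), Mul(Rational(-1, 148), -205)), -1) = Pow(Add(Mul(195, Pow(Add(21, 57121), -1)), Rational(205, 148)), -1) = Pow(Add(Mul(195, Pow(57142, -1)), Rational(205, 148)), -1) = Pow(Add(Mul(195, Rational(1, 57142)), Rational(205, 148)), -1) = Pow(Add(Rational(195, 57142), Rational(205, 148)), -1) = Pow(Rational(5871485, 4228508), -1) = Rational(4228508, 5871485)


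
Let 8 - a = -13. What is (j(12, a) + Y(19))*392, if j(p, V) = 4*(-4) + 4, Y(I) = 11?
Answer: -392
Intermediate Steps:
a = 21 (a = 8 - 1*(-13) = 8 + 13 = 21)
j(p, V) = -12 (j(p, V) = -16 + 4 = -12)
(j(12, a) + Y(19))*392 = (-12 + 11)*392 = -1*392 = -392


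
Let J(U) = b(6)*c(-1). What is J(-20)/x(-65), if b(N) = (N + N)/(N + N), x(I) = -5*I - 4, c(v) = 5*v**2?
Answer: 5/321 ≈ 0.015576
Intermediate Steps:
x(I) = -4 - 5*I
b(N) = 1 (b(N) = (2*N)/((2*N)) = (2*N)*(1/(2*N)) = 1)
J(U) = 5 (J(U) = 1*(5*(-1)**2) = 1*(5*1) = 1*5 = 5)
J(-20)/x(-65) = 5/(-4 - 5*(-65)) = 5/(-4 + 325) = 5/321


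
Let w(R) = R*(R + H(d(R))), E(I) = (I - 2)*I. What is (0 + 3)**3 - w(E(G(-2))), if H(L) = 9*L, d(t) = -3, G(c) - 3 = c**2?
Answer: -253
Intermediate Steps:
G(c) = 3 + c**2
E(I) = I*(-2 + I) (E(I) = (-2 + I)*I = I*(-2 + I))
w(R) = R*(-27 + R) (w(R) = R*(R + 9*(-3)) = R*(R - 27) = R*(-27 + R))
(0 + 3)**3 - w(E(G(-2))) = (0 + 3)**3 - (3 + (-2)**2)*(-2 + (3 + (-2)**2))*(-27 + (3 + (-2)**2)*(-2 + (3 + (-2)**2))) = 3**3 - (3 + 4)*(-2 + (3 + 4))*(-27 + (3 + 4)*(-2 + (3 + 4))) = 27 - 7*(-2 + 7)*(-27 + 7*(-2 + 7)) = 27 - 7*5*(-27 + 7*5) = 27 - 35*(-27 + 35) = 27 - 35*8 = 27 - 1*280 = 27 - 280 = -253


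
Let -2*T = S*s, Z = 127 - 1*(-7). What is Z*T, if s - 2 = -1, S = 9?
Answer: -603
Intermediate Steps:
s = 1 (s = 2 - 1 = 1)
Z = 134 (Z = 127 + 7 = 134)
T = -9/2 ≈ -4.5000
Z*T = 134*(-9/2) = -603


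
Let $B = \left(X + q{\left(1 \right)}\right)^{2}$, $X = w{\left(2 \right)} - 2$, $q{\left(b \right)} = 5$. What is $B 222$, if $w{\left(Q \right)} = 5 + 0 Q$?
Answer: $14208$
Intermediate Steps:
$w{\left(Q \right)} = 5$ ($w{\left(Q \right)} = 5 + 0 = 5$)
$X = 3$ ($X = 5 - 2 = 3$)
$B = 64$ ($B = \left(3 + 5\right)^{2} = 8^{2} = 64$)
$B 222 = 64 \cdot 222 = 14208$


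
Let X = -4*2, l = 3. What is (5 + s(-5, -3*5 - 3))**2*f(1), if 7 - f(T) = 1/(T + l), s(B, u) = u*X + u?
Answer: 463347/4 ≈ 1.1584e+5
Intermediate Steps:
X = -8
s(B, u) = -7*u (s(B, u) = u*(-8) + u = -8*u + u = -7*u)
f(T) = 7 - 1/(3 + T) (f(T) = 7 - 1/(T + 3) = 7 - 1/(3 + T))
(5 + s(-5, -3*5 - 3))**2*f(1) = (5 - 7*(-3*5 - 3))**2*((20 + 7*1)/(3 + 1)) = (5 - 7*(-15 - 3))**2*((20 + 7)/4) = (5 - 7*(-18))**2*((1/4)*27) = (5 + 126)**2*(27/4) = 131**2*(27/4) = 17161*(27/4) = 463347/4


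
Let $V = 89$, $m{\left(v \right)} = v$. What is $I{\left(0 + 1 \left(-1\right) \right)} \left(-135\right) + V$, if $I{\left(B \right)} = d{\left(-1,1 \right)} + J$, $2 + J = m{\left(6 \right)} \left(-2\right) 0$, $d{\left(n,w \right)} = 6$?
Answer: $-451$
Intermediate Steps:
$J = -2$ ($J = -2 + 6 \left(-2\right) 0 = -2 - 0 = -2 + 0 = -2$)
$I{\left(B \right)} = 4$ ($I{\left(B \right)} = 6 - 2 = 4$)
$I{\left(0 + 1 \left(-1\right) \right)} \left(-135\right) + V = 4 \left(-135\right) + 89 = -540 + 89 = -451$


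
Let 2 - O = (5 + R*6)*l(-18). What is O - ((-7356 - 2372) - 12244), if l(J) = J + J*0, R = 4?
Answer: 22496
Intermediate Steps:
l(J) = J (l(J) = J + 0 = J)
O = 524 (O = 2 - (5 + 4*6)*(-18) = 2 - (5 + 24)*(-18) = 2 - 29*(-18) = 2 - 1*(-522) = 2 + 522 = 524)
O - ((-7356 - 2372) - 12244) = 524 - ((-7356 - 2372) - 12244) = 524 - (-9728 - 12244) = 524 - 1*(-21972) = 524 + 21972 = 22496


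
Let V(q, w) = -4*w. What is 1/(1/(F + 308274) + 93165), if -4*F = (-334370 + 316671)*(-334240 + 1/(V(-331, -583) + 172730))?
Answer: 1035400813983469/96463116834769189137 ≈ 1.0734e-5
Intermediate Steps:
F = -1035616682235421/700248 (F = -(-334370 + 316671)*(-334240 + 1/(-4*(-583) + 172730))/4 = -(-17699)*(-334240 + 1/(2332 + 172730))/4 = -(-17699)*(-334240 + 1/175062)/4 = -(-17699)*(-58512722879)/(4*175062) = -1/4*1035616682235421/175062 = -1035616682235421/700248 ≈ -1.4789e+9)
1/(1/(F + 308274) + 93165) = 1/(1/(-1035616682235421/700248 + 308274) + 93165) = 1/(1/(-1035400813983469/700248) + 93165) = 1/(-700248/1035400813983469 + 93165) = 1/(96463116834769189137/1035400813983469) = 1035400813983469/96463116834769189137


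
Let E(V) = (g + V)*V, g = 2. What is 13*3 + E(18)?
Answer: 399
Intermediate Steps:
E(V) = V*(2 + V) (E(V) = (2 + V)*V = V*(2 + V))
13*3 + E(18) = 13*3 + 18*(2 + 18) = 39 + 18*20 = 39 + 360 = 399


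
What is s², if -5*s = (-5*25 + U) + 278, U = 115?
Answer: 71824/25 ≈ 2873.0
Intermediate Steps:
s = -268/5 (s = -((-5*25 + 115) + 278)/5 = -((-125 + 115) + 278)/5 = -(-10 + 278)/5 = -⅕*268 = -268/5 ≈ -53.600)
s² = (-268/5)² = 71824/25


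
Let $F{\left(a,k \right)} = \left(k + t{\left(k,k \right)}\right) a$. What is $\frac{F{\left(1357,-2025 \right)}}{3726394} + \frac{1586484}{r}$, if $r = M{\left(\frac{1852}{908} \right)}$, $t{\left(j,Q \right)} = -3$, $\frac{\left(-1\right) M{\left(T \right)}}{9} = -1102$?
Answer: $\frac{8603172752}{54032713} \approx 159.22$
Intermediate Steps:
$M{\left(T \right)} = 9918$ ($M{\left(T \right)} = \left(-9\right) \left(-1102\right) = 9918$)
$r = 9918$
$F{\left(a,k \right)} = a \left(-3 + k\right)$ ($F{\left(a,k \right)} = \left(k - 3\right) a = \left(-3 + k\right) a = a \left(-3 + k\right)$)
$\frac{F{\left(1357,-2025 \right)}}{3726394} + \frac{1586484}{r} = \frac{1357 \left(-3 - 2025\right)}{3726394} + \frac{1586484}{9918} = 1357 \left(-2028\right) \frac{1}{3726394} + 1586484 \cdot \frac{1}{9918} = \left(-2751996\right) \frac{1}{3726394} + \frac{88138}{551} = - \frac{1375998}{1863197} + \frac{88138}{551} = \frac{8603172752}{54032713}$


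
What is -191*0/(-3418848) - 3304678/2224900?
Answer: -1652339/1112450 ≈ -1.4853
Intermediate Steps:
-191*0/(-3418848) - 3304678/2224900 = 0*(-1/3418848) - 3304678*1/2224900 = 0 - 1652339/1112450 = -1652339/1112450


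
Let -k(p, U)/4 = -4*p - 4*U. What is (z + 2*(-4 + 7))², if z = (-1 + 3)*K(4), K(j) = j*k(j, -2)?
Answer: 68644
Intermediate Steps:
k(p, U) = 16*U + 16*p (k(p, U) = -4*(-4*p - 4*U) = -4*(-4*U - 4*p) = 16*U + 16*p)
K(j) = j*(-32 + 16*j) (K(j) = j*(16*(-2) + 16*j) = j*(-32 + 16*j))
z = 256 (z = (-1 + 3)*(16*4*(-2 + 4)) = 2*(16*4*2) = 2*128 = 256)
(z + 2*(-4 + 7))² = (256 + 2*(-4 + 7))² = (256 + 2*3)² = (256 + 6)² = 262² = 68644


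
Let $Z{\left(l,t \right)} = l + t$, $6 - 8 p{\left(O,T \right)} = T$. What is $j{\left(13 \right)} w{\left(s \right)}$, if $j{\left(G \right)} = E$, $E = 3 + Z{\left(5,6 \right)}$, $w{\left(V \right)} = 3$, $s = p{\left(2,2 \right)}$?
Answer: $42$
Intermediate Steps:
$p{\left(O,T \right)} = \frac{3}{4} - \frac{T}{8}$
$s = \frac{1}{2}$ ($s = \frac{3}{4} - \frac{1}{4} = \frac{1}{2} \approx 0.5$)
$E = 14$ ($E = 3 + \left(5 + 6\right) = 3 + 11 = 14$)
$j{\left(G \right)} = 14$
$j{\left(13 \right)} w{\left(s \right)} = 14 \cdot 3 = 42$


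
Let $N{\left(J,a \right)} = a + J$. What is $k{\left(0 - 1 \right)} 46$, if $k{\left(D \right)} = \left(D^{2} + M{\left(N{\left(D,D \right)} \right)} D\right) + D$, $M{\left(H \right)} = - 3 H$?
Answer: $-276$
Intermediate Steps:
$N{\left(J,a \right)} = J + a$
$k{\left(D \right)} = D - 5 D^{2}$ ($k{\left(D \right)} = \left(D^{2} + - 3 \left(D + D\right) D\right) + D = \left(D^{2} + - 3 \cdot 2 D D\right) + D = \left(D^{2} + - 6 D D\right) + D = \left(D^{2} - 6 D^{2}\right) + D = - 5 D^{2} + D = D - 5 D^{2}$)
$k{\left(0 - 1 \right)} 46 = \left(0 - 1\right) \left(1 - 5 \left(0 - 1\right)\right) 46 = - (1 - -5) 46 = - (1 + 5) 46 = \left(-1\right) 6 \cdot 46 = \left(-6\right) 46 = -276$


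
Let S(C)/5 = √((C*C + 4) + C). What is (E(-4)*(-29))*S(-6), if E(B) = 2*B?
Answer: 1160*√34 ≈ 6763.9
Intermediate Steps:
S(C) = 5*√(4 + C + C²) (S(C) = 5*√((C*C + 4) + C) = 5*√((C² + 4) + C) = 5*√((4 + C²) + C) = 5*√(4 + C + C²))
(E(-4)*(-29))*S(-6) = ((2*(-4))*(-29))*(5*√(4 - 6 + (-6)²)) = (-8*(-29))*(5*√(4 - 6 + 36)) = 232*(5*√34) = 1160*√34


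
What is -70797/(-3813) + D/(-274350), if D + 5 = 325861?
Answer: 97745527/5624175 ≈ 17.380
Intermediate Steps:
D = 325856 (D = -5 + 325861 = 325856)
-70797/(-3813) + D/(-274350) = -70797/(-3813) + 325856/(-274350) = -70797*(-1/3813) + 325856*(-1/274350) = 23599/1271 - 162928/137175 = 97745527/5624175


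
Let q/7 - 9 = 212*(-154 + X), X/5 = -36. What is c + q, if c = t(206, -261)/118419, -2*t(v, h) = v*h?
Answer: -19562533528/39473 ≈ -4.9559e+5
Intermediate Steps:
X = -180 (X = 5*(-36) = -180)
t(v, h) = -h*v/2 (t(v, h) = -v*h/2 = -h*v/2)
q = -495593 (q = 63 + 7*(212*(-154 - 180)) = 63 + 7*(212*(-334)) = 63 + 7*(-70808) = 63 - 495656 = -495593)
c = 8961/39473 (c = -1/2*(-261)*206/118419 = 26883*(1/118419) = 8961/39473 ≈ 0.22702)
c + q = 8961/39473 - 495593 = -19562533528/39473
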